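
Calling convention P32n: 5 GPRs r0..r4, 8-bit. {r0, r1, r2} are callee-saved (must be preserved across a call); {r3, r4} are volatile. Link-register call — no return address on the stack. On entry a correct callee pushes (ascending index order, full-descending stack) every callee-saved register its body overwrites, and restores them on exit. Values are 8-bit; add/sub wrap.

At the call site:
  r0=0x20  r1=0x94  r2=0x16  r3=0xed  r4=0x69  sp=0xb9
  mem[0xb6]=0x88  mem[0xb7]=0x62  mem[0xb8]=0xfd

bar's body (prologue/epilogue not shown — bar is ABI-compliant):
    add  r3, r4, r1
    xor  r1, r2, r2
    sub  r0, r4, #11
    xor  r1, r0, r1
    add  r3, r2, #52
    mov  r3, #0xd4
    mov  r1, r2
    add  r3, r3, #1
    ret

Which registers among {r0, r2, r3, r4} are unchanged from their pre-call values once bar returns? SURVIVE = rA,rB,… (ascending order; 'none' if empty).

prologue: push r0 -> mem[0xb8]=0x20, sp=0xb8
prologue: push r1 -> mem[0xb7]=0x94, sp=0xb7
body[0] add  r3, r4, r1 -> r3=0xfd
body[1] xor  r1, r2, r2 -> r1=0x00
body[2] sub  r0, r4, #11 -> r0=0x5e
body[3] xor  r1, r0, r1 -> r1=0x5e
body[4] add  r3, r2, #52 -> r3=0x4a
body[5] mov  r3, #0xd4 -> r3=0xd4
body[6] mov  r1, r2 -> r1=0x16
body[7] add  r3, r3, #1 -> r3=0xd5
epilogue: pop r1=0x94, sp=0xb8
epilogue: pop r0=0x20, sp=0xb9
r0: callee-saved, written=True
r2: callee-saved, written=False
r3: caller-saved, written=True
r4: caller-saved, written=False

SURVIVE = r0,r2,r4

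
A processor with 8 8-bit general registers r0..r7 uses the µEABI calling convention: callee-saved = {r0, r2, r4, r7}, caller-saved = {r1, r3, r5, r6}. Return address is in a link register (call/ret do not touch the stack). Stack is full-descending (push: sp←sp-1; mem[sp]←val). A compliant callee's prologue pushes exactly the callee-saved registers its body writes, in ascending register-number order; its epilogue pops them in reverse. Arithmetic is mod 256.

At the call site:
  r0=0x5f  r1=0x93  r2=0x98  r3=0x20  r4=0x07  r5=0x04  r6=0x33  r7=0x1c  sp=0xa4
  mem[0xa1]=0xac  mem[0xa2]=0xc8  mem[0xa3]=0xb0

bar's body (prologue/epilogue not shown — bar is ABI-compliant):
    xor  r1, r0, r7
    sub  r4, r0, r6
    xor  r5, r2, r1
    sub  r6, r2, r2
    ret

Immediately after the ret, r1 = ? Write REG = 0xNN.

prologue: push r4 → mem[0xa3]=0x07, sp=0xa3
body[0] xor  r1, r0, r7 → r1=0x43
body[1] sub  r4, r0, r6 → r4=0x2c
body[2] xor  r5, r2, r1 → r5=0xdb
body[3] sub  r6, r2, r2 → r6=0x00
epilogue: pop r4=0x07, sp=0xa4
r1 is caller-saved → body value

REG = 0x43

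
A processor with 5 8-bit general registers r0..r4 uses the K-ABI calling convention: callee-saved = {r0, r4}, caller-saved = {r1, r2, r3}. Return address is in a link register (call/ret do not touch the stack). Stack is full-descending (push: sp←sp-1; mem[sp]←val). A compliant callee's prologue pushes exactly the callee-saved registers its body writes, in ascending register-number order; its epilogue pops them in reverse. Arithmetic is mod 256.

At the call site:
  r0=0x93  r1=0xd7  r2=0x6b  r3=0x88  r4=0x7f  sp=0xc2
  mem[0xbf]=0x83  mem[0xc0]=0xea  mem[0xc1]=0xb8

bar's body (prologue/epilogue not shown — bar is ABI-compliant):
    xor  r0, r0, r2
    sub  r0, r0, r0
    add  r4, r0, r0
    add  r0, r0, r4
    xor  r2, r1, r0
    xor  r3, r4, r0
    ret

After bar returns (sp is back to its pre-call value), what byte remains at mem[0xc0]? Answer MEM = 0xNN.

prologue: push r0 → mem[0xc1]=0x93, sp=0xc1
prologue: push r4 → mem[0xc0]=0x7f, sp=0xc0
body[0] xor  r0, r0, r2 → r0=0xf8
body[1] sub  r0, r0, r0 → r0=0x00
body[2] add  r4, r0, r0 → r4=0x00
body[3] add  r0, r0, r4 → r0=0x00
body[4] xor  r2, r1, r0 → r2=0xd7
body[5] xor  r3, r4, r0 → r3=0x00
epilogue: pop r4=0x7f, sp=0xc1
epilogue: pop r0=0x93, sp=0xc2
prologue pushed ['r0', 'r4'] at ['0xc1', '0xc0']

MEM = 0x7f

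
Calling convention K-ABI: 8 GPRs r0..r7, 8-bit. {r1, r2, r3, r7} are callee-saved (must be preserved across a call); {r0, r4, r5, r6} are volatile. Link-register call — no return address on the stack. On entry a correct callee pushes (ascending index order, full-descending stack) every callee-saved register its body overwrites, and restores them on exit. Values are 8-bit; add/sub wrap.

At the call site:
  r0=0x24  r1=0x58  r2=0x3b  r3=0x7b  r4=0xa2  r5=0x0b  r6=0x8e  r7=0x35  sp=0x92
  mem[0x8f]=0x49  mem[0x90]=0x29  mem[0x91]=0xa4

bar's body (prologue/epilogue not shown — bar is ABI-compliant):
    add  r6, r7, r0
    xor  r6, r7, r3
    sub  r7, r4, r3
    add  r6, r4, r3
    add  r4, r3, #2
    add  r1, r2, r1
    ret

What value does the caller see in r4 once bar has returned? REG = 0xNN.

REG = 0x7d

prologue: push r1 -> mem[0x91]=0x58, sp=0x91
prologue: push r7 -> mem[0x90]=0x35, sp=0x90
body[0] add  r6, r7, r0 -> r6=0x59
body[1] xor  r6, r7, r3 -> r6=0x4e
body[2] sub  r7, r4, r3 -> r7=0x27
body[3] add  r6, r4, r3 -> r6=0x1d
body[4] add  r4, r3, #2 -> r4=0x7d
body[5] add  r1, r2, r1 -> r1=0x93
epilogue: pop r7=0x35, sp=0x91
epilogue: pop r1=0x58, sp=0x92
r4 is caller-saved -> body value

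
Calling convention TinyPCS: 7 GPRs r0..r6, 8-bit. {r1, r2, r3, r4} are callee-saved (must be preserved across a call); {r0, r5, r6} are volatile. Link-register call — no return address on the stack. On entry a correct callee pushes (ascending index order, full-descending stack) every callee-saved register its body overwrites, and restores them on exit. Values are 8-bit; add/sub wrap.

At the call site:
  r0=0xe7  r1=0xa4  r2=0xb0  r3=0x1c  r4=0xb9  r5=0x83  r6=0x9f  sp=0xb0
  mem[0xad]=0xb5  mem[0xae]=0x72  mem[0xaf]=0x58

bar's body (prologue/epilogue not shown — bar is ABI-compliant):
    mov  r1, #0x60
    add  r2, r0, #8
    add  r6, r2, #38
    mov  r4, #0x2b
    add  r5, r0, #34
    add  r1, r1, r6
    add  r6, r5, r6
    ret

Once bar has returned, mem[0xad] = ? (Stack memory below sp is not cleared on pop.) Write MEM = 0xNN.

MEM = 0xb9

prologue: push r1 → mem[0xaf]=0xa4, sp=0xaf
prologue: push r2 → mem[0xae]=0xb0, sp=0xae
prologue: push r4 → mem[0xad]=0xb9, sp=0xad
body[0] mov  r1, #0x60 → r1=0x60
body[1] add  r2, r0, #8 → r2=0xef
body[2] add  r6, r2, #38 → r6=0x15
body[3] mov  r4, #0x2b → r4=0x2b
body[4] add  r5, r0, #34 → r5=0x09
body[5] add  r1, r1, r6 → r1=0x75
body[6] add  r6, r5, r6 → r6=0x1e
epilogue: pop r4=0xb9, sp=0xae
epilogue: pop r2=0xb0, sp=0xaf
epilogue: pop r1=0xa4, sp=0xb0
prologue pushed ['r1', 'r2', 'r4'] at ['0xaf', '0xae', '0xad']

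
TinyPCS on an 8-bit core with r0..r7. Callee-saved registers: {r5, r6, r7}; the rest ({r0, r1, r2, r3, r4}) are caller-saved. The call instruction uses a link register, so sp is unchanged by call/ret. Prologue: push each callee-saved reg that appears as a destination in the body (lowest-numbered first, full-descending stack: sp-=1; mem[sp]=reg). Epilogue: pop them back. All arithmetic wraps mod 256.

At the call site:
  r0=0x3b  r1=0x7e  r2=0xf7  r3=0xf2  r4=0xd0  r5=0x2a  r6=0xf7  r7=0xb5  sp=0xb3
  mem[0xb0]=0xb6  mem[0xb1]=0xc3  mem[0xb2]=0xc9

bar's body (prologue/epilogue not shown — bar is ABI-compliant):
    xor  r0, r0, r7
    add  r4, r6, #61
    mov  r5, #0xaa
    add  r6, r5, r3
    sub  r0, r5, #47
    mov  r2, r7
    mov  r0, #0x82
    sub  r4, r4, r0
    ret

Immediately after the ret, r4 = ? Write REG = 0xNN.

prologue: push r5 → mem[0xb2]=0x2a, sp=0xb2
prologue: push r6 → mem[0xb1]=0xf7, sp=0xb1
body[0] xor  r0, r0, r7 → r0=0x8e
body[1] add  r4, r6, #61 → r4=0x34
body[2] mov  r5, #0xaa → r5=0xaa
body[3] add  r6, r5, r3 → r6=0x9c
body[4] sub  r0, r5, #47 → r0=0x7b
body[5] mov  r2, r7 → r2=0xb5
body[6] mov  r0, #0x82 → r0=0x82
body[7] sub  r4, r4, r0 → r4=0xb2
epilogue: pop r6=0xf7, sp=0xb2
epilogue: pop r5=0x2a, sp=0xb3
r4 is caller-saved → body value

REG = 0xb2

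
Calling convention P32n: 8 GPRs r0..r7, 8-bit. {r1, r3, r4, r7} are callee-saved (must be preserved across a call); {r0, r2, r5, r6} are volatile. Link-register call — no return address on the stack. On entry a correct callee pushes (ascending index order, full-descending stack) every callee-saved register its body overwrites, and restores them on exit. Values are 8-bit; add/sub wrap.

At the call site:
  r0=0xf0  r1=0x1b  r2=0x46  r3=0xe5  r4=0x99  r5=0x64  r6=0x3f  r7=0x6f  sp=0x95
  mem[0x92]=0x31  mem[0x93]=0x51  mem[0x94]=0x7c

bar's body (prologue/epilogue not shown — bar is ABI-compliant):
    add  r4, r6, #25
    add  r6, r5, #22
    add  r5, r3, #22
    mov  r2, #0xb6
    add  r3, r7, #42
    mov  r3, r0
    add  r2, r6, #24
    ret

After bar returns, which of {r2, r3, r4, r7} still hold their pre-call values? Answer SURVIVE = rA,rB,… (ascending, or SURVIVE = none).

SURVIVE = r3,r4,r7

prologue: push r3 -> mem[0x94]=0xe5, sp=0x94
prologue: push r4 -> mem[0x93]=0x99, sp=0x93
body[0] add  r4, r6, #25 -> r4=0x58
body[1] add  r6, r5, #22 -> r6=0x7a
body[2] add  r5, r3, #22 -> r5=0xfb
body[3] mov  r2, #0xb6 -> r2=0xb6
body[4] add  r3, r7, #42 -> r3=0x99
body[5] mov  r3, r0 -> r3=0xf0
body[6] add  r2, r6, #24 -> r2=0x92
epilogue: pop r4=0x99, sp=0x94
epilogue: pop r3=0xe5, sp=0x95
r2: caller-saved, written=True
r3: callee-saved, written=True
r4: callee-saved, written=True
r7: callee-saved, written=False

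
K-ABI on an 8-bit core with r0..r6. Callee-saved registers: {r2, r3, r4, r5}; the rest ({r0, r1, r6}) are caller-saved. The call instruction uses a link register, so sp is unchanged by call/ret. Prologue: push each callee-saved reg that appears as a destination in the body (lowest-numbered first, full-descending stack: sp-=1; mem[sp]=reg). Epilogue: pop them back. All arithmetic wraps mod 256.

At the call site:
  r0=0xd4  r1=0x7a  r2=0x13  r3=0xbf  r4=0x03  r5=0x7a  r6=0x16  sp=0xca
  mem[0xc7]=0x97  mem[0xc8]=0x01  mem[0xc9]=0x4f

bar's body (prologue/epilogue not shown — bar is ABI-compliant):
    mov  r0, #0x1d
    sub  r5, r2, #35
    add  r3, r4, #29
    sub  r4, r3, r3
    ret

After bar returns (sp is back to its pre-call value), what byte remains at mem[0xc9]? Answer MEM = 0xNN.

prologue: push r3 -> mem[0xc9]=0xbf, sp=0xc9
prologue: push r4 -> mem[0xc8]=0x03, sp=0xc8
prologue: push r5 -> mem[0xc7]=0x7a, sp=0xc7
body[0] mov  r0, #0x1d -> r0=0x1d
body[1] sub  r5, r2, #35 -> r5=0xf0
body[2] add  r3, r4, #29 -> r3=0x20
body[3] sub  r4, r3, r3 -> r4=0x00
epilogue: pop r5=0x7a, sp=0xc8
epilogue: pop r4=0x03, sp=0xc9
epilogue: pop r3=0xbf, sp=0xca
prologue pushed ['r3', 'r4', 'r5'] at ['0xc9', '0xc8', '0xc7']

MEM = 0xbf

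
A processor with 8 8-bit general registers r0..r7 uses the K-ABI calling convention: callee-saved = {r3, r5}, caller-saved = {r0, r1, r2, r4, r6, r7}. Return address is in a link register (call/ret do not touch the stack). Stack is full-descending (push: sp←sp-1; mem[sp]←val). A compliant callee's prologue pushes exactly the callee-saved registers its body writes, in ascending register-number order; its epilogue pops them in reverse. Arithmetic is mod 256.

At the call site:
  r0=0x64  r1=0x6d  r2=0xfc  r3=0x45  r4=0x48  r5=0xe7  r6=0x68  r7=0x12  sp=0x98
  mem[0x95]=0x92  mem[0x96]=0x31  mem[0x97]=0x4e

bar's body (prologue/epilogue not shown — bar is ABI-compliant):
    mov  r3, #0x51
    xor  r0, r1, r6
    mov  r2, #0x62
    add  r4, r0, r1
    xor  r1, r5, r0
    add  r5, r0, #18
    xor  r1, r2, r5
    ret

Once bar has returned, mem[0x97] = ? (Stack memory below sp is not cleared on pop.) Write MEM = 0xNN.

prologue: push r3 -> mem[0x97]=0x45, sp=0x97
prologue: push r5 -> mem[0x96]=0xe7, sp=0x96
body[0] mov  r3, #0x51 -> r3=0x51
body[1] xor  r0, r1, r6 -> r0=0x05
body[2] mov  r2, #0x62 -> r2=0x62
body[3] add  r4, r0, r1 -> r4=0x72
body[4] xor  r1, r5, r0 -> r1=0xe2
body[5] add  r5, r0, #18 -> r5=0x17
body[6] xor  r1, r2, r5 -> r1=0x75
epilogue: pop r5=0xe7, sp=0x97
epilogue: pop r3=0x45, sp=0x98
prologue pushed ['r3', 'r5'] at ['0x97', '0x96']

MEM = 0x45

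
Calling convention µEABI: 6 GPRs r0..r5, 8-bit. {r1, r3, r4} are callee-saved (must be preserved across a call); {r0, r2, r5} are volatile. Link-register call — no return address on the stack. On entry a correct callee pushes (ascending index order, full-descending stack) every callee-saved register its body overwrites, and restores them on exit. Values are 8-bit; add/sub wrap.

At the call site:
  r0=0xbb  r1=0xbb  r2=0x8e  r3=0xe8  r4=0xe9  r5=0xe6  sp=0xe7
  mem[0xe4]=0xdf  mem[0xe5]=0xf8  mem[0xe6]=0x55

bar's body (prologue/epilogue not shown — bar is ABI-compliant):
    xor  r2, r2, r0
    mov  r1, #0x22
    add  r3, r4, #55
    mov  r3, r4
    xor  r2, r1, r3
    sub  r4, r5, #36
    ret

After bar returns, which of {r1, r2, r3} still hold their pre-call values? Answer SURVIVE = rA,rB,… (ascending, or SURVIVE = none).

prologue: push r1 -> mem[0xe6]=0xbb, sp=0xe6
prologue: push r3 -> mem[0xe5]=0xe8, sp=0xe5
prologue: push r4 -> mem[0xe4]=0xe9, sp=0xe4
body[0] xor  r2, r2, r0 -> r2=0x35
body[1] mov  r1, #0x22 -> r1=0x22
body[2] add  r3, r4, #55 -> r3=0x20
body[3] mov  r3, r4 -> r3=0xe9
body[4] xor  r2, r1, r3 -> r2=0xcb
body[5] sub  r4, r5, #36 -> r4=0xc2
epilogue: pop r4=0xe9, sp=0xe5
epilogue: pop r3=0xe8, sp=0xe6
epilogue: pop r1=0xbb, sp=0xe7
r1: callee-saved, written=True
r2: caller-saved, written=True
r3: callee-saved, written=True

SURVIVE = r1,r3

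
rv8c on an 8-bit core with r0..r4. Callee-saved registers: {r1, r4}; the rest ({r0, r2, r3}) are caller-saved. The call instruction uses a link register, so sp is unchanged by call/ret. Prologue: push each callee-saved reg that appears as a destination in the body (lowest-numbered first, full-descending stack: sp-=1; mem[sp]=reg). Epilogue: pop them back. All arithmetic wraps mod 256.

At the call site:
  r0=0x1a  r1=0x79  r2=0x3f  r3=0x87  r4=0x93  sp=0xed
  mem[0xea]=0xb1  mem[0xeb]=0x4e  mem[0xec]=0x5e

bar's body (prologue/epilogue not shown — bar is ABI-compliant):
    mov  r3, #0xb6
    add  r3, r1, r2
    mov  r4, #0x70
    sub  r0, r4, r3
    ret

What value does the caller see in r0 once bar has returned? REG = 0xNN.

prologue: push r4 → mem[0xec]=0x93, sp=0xec
body[0] mov  r3, #0xb6 → r3=0xb6
body[1] add  r3, r1, r2 → r3=0xb8
body[2] mov  r4, #0x70 → r4=0x70
body[3] sub  r0, r4, r3 → r0=0xb8
epilogue: pop r4=0x93, sp=0xed
r0 is caller-saved → body value

REG = 0xb8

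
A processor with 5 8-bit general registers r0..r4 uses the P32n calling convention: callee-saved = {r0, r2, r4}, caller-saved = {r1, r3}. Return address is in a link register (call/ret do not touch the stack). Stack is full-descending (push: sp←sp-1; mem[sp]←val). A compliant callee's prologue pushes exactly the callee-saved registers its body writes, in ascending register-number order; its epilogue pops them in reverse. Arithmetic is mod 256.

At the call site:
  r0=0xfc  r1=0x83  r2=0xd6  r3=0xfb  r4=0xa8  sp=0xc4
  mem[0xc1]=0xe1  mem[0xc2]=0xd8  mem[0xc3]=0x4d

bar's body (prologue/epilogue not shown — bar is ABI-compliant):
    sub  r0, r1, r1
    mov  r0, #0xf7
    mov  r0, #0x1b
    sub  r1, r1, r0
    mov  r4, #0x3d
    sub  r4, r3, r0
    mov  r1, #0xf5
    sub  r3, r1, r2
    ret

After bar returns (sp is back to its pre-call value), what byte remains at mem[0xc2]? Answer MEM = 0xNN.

prologue: push r0 -> mem[0xc3]=0xfc, sp=0xc3
prologue: push r4 -> mem[0xc2]=0xa8, sp=0xc2
body[0] sub  r0, r1, r1 -> r0=0x00
body[1] mov  r0, #0xf7 -> r0=0xf7
body[2] mov  r0, #0x1b -> r0=0x1b
body[3] sub  r1, r1, r0 -> r1=0x68
body[4] mov  r4, #0x3d -> r4=0x3d
body[5] sub  r4, r3, r0 -> r4=0xe0
body[6] mov  r1, #0xf5 -> r1=0xf5
body[7] sub  r3, r1, r2 -> r3=0x1f
epilogue: pop r4=0xa8, sp=0xc3
epilogue: pop r0=0xfc, sp=0xc4
prologue pushed ['r0', 'r4'] at ['0xc3', '0xc2']

MEM = 0xa8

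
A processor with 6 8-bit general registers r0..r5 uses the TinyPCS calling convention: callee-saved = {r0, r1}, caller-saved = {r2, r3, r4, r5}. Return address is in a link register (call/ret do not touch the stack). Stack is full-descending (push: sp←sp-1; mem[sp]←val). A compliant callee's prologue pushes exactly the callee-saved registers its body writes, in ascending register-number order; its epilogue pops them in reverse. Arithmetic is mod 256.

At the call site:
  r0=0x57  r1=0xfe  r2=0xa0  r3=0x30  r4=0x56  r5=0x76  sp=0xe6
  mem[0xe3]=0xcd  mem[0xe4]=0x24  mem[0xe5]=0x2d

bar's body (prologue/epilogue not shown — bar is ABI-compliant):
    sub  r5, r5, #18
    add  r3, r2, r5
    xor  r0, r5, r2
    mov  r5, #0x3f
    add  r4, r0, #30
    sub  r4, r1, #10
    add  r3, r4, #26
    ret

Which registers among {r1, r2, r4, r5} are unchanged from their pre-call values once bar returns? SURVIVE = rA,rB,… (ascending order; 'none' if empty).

prologue: push r0 -> mem[0xe5]=0x57, sp=0xe5
body[0] sub  r5, r5, #18 -> r5=0x64
body[1] add  r3, r2, r5 -> r3=0x04
body[2] xor  r0, r5, r2 -> r0=0xc4
body[3] mov  r5, #0x3f -> r5=0x3f
body[4] add  r4, r0, #30 -> r4=0xe2
body[5] sub  r4, r1, #10 -> r4=0xf4
body[6] add  r3, r4, #26 -> r3=0x0e
epilogue: pop r0=0x57, sp=0xe6
r1: callee-saved, written=False
r2: caller-saved, written=False
r4: caller-saved, written=True
r5: caller-saved, written=True

SURVIVE = r1,r2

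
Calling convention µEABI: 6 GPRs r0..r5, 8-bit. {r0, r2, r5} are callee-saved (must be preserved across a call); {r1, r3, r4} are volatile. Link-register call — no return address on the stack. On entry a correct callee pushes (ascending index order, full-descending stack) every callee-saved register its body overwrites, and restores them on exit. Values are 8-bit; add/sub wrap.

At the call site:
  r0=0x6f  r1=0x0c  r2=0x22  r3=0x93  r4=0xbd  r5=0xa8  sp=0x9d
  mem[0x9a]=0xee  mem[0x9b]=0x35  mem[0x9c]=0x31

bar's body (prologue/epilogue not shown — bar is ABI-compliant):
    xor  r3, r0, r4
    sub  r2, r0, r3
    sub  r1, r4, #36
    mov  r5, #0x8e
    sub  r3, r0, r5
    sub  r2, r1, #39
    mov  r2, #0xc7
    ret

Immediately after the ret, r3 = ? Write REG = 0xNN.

prologue: push r2 -> mem[0x9c]=0x22, sp=0x9c
prologue: push r5 -> mem[0x9b]=0xa8, sp=0x9b
body[0] xor  r3, r0, r4 -> r3=0xd2
body[1] sub  r2, r0, r3 -> r2=0x9d
body[2] sub  r1, r4, #36 -> r1=0x99
body[3] mov  r5, #0x8e -> r5=0x8e
body[4] sub  r3, r0, r5 -> r3=0xe1
body[5] sub  r2, r1, #39 -> r2=0x72
body[6] mov  r2, #0xc7 -> r2=0xc7
epilogue: pop r5=0xa8, sp=0x9c
epilogue: pop r2=0x22, sp=0x9d
r3 is caller-saved -> body value

REG = 0xe1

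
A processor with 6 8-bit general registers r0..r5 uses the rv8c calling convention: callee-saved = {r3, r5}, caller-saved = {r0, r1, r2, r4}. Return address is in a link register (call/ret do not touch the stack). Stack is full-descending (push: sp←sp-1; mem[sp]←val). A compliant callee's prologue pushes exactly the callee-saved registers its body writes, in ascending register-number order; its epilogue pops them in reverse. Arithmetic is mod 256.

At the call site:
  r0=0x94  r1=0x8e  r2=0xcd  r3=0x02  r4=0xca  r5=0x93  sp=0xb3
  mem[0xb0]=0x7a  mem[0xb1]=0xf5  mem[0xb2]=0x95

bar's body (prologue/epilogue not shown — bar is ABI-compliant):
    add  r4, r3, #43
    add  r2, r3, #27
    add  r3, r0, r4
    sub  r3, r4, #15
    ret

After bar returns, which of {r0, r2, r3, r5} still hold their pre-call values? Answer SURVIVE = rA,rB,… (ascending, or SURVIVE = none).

SURVIVE = r0,r3,r5

prologue: push r3 -> mem[0xb2]=0x02, sp=0xb2
body[0] add  r4, r3, #43 -> r4=0x2d
body[1] add  r2, r3, #27 -> r2=0x1d
body[2] add  r3, r0, r4 -> r3=0xc1
body[3] sub  r3, r4, #15 -> r3=0x1e
epilogue: pop r3=0x02, sp=0xb3
r0: caller-saved, written=False
r2: caller-saved, written=True
r3: callee-saved, written=True
r5: callee-saved, written=False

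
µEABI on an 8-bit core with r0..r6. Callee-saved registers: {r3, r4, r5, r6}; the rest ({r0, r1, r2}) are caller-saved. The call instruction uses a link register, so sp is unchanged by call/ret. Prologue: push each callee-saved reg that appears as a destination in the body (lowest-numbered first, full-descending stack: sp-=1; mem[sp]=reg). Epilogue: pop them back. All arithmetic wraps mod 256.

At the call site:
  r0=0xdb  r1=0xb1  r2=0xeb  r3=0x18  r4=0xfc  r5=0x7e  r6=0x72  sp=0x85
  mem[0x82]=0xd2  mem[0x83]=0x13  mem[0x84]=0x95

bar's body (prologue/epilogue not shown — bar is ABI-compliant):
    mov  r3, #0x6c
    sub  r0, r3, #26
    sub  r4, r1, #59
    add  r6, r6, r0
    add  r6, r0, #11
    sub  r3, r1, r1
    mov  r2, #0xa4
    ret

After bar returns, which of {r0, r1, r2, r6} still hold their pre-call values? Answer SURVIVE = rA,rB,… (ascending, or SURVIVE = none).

SURVIVE = r1,r6

prologue: push r3 -> mem[0x84]=0x18, sp=0x84
prologue: push r4 -> mem[0x83]=0xfc, sp=0x83
prologue: push r6 -> mem[0x82]=0x72, sp=0x82
body[0] mov  r3, #0x6c -> r3=0x6c
body[1] sub  r0, r3, #26 -> r0=0x52
body[2] sub  r4, r1, #59 -> r4=0x76
body[3] add  r6, r6, r0 -> r6=0xc4
body[4] add  r6, r0, #11 -> r6=0x5d
body[5] sub  r3, r1, r1 -> r3=0x00
body[6] mov  r2, #0xa4 -> r2=0xa4
epilogue: pop r6=0x72, sp=0x83
epilogue: pop r4=0xfc, sp=0x84
epilogue: pop r3=0x18, sp=0x85
r0: caller-saved, written=True
r1: caller-saved, written=False
r2: caller-saved, written=True
r6: callee-saved, written=True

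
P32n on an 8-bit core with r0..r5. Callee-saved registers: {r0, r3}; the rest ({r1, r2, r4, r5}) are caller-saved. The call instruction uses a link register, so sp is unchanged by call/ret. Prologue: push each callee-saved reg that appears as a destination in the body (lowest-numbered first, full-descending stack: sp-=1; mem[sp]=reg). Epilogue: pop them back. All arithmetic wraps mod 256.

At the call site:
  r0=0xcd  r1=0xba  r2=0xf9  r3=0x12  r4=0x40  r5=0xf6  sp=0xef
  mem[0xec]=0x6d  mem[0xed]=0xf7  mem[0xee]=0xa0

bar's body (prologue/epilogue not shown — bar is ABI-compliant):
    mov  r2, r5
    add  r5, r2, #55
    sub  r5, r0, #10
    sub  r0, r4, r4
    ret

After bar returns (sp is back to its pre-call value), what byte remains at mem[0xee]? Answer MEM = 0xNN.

MEM = 0xcd

prologue: push r0 → mem[0xee]=0xcd, sp=0xee
body[0] mov  r2, r5 → r2=0xf6
body[1] add  r5, r2, #55 → r5=0x2d
body[2] sub  r5, r0, #10 → r5=0xc3
body[3] sub  r0, r4, r4 → r0=0x00
epilogue: pop r0=0xcd, sp=0xef
prologue pushed ['r0'] at ['0xee']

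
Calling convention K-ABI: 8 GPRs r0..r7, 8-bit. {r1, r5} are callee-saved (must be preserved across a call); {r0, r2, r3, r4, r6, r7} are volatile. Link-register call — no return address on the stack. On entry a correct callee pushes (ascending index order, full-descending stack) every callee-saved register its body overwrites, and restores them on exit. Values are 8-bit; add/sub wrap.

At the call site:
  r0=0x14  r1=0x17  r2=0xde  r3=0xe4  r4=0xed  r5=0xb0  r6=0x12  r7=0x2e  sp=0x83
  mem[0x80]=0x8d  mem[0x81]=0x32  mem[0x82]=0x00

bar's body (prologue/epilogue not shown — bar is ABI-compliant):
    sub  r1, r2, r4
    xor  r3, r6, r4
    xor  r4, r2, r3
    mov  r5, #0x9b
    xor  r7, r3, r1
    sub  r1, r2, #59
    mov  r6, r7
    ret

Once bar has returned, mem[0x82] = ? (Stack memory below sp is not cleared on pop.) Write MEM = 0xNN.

MEM = 0x17

prologue: push r1 → mem[0x82]=0x17, sp=0x82
prologue: push r5 → mem[0x81]=0xb0, sp=0x81
body[0] sub  r1, r2, r4 → r1=0xf1
body[1] xor  r3, r6, r4 → r3=0xff
body[2] xor  r4, r2, r3 → r4=0x21
body[3] mov  r5, #0x9b → r5=0x9b
body[4] xor  r7, r3, r1 → r7=0x0e
body[5] sub  r1, r2, #59 → r1=0xa3
body[6] mov  r6, r7 → r6=0x0e
epilogue: pop r5=0xb0, sp=0x82
epilogue: pop r1=0x17, sp=0x83
prologue pushed ['r1', 'r5'] at ['0x82', '0x81']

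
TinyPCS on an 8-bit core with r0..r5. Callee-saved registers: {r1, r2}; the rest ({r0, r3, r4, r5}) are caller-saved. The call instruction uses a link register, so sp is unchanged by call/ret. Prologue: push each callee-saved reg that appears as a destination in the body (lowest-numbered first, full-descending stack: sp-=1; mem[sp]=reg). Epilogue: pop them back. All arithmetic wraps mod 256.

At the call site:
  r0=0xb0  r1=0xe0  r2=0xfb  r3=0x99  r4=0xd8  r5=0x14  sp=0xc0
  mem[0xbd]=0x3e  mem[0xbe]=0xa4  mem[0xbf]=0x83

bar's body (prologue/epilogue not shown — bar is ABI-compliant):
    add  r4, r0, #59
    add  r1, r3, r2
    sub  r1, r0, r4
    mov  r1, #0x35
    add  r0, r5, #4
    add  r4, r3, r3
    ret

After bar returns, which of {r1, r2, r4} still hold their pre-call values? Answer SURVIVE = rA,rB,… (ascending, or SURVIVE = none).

SURVIVE = r1,r2

prologue: push r1 -> mem[0xbf]=0xe0, sp=0xbf
body[0] add  r4, r0, #59 -> r4=0xeb
body[1] add  r1, r3, r2 -> r1=0x94
body[2] sub  r1, r0, r4 -> r1=0xc5
body[3] mov  r1, #0x35 -> r1=0x35
body[4] add  r0, r5, #4 -> r0=0x18
body[5] add  r4, r3, r3 -> r4=0x32
epilogue: pop r1=0xe0, sp=0xc0
r1: callee-saved, written=True
r2: callee-saved, written=False
r4: caller-saved, written=True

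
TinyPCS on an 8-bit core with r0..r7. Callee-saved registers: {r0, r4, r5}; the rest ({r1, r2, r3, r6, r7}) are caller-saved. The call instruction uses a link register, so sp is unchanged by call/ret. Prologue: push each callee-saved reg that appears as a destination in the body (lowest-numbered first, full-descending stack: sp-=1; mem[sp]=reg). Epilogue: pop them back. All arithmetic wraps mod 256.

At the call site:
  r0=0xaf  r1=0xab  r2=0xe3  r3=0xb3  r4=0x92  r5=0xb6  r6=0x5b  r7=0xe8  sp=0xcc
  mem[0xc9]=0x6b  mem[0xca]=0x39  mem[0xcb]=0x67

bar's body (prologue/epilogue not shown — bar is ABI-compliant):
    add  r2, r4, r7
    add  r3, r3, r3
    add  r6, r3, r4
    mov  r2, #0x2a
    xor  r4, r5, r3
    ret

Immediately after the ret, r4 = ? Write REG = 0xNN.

prologue: push r4 → mem[0xcb]=0x92, sp=0xcb
body[0] add  r2, r4, r7 → r2=0x7a
body[1] add  r3, r3, r3 → r3=0x66
body[2] add  r6, r3, r4 → r6=0xf8
body[3] mov  r2, #0x2a → r2=0x2a
body[4] xor  r4, r5, r3 → r4=0xd0
epilogue: pop r4=0x92, sp=0xcc
r4 is callee-saved → restored

REG = 0x92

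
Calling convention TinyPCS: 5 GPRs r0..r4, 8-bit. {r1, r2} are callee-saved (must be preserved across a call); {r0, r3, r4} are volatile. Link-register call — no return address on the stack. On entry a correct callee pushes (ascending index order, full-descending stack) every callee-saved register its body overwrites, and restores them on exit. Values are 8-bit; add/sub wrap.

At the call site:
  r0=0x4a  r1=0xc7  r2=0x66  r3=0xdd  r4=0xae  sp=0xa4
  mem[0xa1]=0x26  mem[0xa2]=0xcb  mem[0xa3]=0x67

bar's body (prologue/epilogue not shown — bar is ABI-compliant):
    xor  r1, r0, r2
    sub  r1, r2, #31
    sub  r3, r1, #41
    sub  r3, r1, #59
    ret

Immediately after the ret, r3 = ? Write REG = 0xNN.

prologue: push r1 → mem[0xa3]=0xc7, sp=0xa3
body[0] xor  r1, r0, r2 → r1=0x2c
body[1] sub  r1, r2, #31 → r1=0x47
body[2] sub  r3, r1, #41 → r3=0x1e
body[3] sub  r3, r1, #59 → r3=0x0c
epilogue: pop r1=0xc7, sp=0xa4
r3 is caller-saved → body value

REG = 0x0c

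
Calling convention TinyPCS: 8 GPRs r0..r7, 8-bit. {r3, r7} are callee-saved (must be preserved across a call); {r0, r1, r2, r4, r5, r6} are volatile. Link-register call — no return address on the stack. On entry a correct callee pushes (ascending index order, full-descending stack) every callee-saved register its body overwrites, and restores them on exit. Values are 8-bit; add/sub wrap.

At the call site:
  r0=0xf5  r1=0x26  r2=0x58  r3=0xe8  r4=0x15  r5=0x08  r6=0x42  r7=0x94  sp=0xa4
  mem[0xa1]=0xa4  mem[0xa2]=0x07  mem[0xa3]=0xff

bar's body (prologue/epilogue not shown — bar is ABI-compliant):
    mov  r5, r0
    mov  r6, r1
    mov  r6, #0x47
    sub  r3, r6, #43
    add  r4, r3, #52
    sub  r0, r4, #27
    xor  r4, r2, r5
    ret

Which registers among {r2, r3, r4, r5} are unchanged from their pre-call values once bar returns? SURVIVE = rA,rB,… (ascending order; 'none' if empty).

SURVIVE = r2,r3

prologue: push r3 → mem[0xa3]=0xe8, sp=0xa3
body[0] mov  r5, r0 → r5=0xf5
body[1] mov  r6, r1 → r6=0x26
body[2] mov  r6, #0x47 → r6=0x47
body[3] sub  r3, r6, #43 → r3=0x1c
body[4] add  r4, r3, #52 → r4=0x50
body[5] sub  r0, r4, #27 → r0=0x35
body[6] xor  r4, r2, r5 → r4=0xad
epilogue: pop r3=0xe8, sp=0xa4
r2: caller-saved, written=False
r3: callee-saved, written=True
r4: caller-saved, written=True
r5: caller-saved, written=True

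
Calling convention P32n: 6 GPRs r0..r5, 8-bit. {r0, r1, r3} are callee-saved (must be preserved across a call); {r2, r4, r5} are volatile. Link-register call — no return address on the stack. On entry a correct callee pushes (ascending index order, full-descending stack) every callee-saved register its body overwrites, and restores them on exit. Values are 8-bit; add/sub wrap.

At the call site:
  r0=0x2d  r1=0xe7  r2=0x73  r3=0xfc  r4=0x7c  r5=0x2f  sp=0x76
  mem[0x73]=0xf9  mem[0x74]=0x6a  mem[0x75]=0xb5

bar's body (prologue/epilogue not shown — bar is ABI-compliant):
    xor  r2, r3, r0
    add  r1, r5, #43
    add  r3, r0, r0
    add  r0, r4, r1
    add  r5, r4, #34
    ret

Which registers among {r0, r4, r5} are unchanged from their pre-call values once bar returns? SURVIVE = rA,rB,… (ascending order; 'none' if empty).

SURVIVE = r0,r4

prologue: push r0 → mem[0x75]=0x2d, sp=0x75
prologue: push r1 → mem[0x74]=0xe7, sp=0x74
prologue: push r3 → mem[0x73]=0xfc, sp=0x73
body[0] xor  r2, r3, r0 → r2=0xd1
body[1] add  r1, r5, #43 → r1=0x5a
body[2] add  r3, r0, r0 → r3=0x5a
body[3] add  r0, r4, r1 → r0=0xd6
body[4] add  r5, r4, #34 → r5=0x9e
epilogue: pop r3=0xfc, sp=0x74
epilogue: pop r1=0xe7, sp=0x75
epilogue: pop r0=0x2d, sp=0x76
r0: callee-saved, written=True
r4: caller-saved, written=False
r5: caller-saved, written=True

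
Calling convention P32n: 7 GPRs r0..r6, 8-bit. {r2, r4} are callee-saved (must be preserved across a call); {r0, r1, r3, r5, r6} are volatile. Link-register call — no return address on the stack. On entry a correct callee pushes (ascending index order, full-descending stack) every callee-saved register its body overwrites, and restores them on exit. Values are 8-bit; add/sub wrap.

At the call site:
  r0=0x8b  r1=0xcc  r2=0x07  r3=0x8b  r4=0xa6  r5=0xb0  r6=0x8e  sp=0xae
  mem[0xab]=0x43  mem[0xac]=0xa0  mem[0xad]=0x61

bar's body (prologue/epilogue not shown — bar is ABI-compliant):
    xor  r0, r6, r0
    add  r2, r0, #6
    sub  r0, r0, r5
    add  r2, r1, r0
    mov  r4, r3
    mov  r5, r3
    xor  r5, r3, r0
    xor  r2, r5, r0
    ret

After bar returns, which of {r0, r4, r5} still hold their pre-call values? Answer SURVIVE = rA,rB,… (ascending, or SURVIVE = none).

prologue: push r2 -> mem[0xad]=0x07, sp=0xad
prologue: push r4 -> mem[0xac]=0xa6, sp=0xac
body[0] xor  r0, r6, r0 -> r0=0x05
body[1] add  r2, r0, #6 -> r2=0x0b
body[2] sub  r0, r0, r5 -> r0=0x55
body[3] add  r2, r1, r0 -> r2=0x21
body[4] mov  r4, r3 -> r4=0x8b
body[5] mov  r5, r3 -> r5=0x8b
body[6] xor  r5, r3, r0 -> r5=0xde
body[7] xor  r2, r5, r0 -> r2=0x8b
epilogue: pop r4=0xa6, sp=0xad
epilogue: pop r2=0x07, sp=0xae
r0: caller-saved, written=True
r4: callee-saved, written=True
r5: caller-saved, written=True

SURVIVE = r4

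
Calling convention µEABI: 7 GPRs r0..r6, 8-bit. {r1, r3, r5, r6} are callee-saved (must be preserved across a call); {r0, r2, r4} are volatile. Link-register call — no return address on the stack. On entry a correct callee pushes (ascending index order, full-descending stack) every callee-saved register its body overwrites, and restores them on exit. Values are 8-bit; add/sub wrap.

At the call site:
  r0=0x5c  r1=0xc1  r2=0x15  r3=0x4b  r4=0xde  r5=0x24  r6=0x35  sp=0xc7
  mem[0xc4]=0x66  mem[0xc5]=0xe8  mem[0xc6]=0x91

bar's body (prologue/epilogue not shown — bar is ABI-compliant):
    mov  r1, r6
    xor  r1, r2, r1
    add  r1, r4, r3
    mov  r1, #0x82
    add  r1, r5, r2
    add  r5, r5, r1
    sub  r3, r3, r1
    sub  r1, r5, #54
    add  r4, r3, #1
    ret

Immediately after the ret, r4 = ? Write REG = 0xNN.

prologue: push r1 -> mem[0xc6]=0xc1, sp=0xc6
prologue: push r3 -> mem[0xc5]=0x4b, sp=0xc5
prologue: push r5 -> mem[0xc4]=0x24, sp=0xc4
body[0] mov  r1, r6 -> r1=0x35
body[1] xor  r1, r2, r1 -> r1=0x20
body[2] add  r1, r4, r3 -> r1=0x29
body[3] mov  r1, #0x82 -> r1=0x82
body[4] add  r1, r5, r2 -> r1=0x39
body[5] add  r5, r5, r1 -> r5=0x5d
body[6] sub  r3, r3, r1 -> r3=0x12
body[7] sub  r1, r5, #54 -> r1=0x27
body[8] add  r4, r3, #1 -> r4=0x13
epilogue: pop r5=0x24, sp=0xc5
epilogue: pop r3=0x4b, sp=0xc6
epilogue: pop r1=0xc1, sp=0xc7
r4 is caller-saved -> body value

REG = 0x13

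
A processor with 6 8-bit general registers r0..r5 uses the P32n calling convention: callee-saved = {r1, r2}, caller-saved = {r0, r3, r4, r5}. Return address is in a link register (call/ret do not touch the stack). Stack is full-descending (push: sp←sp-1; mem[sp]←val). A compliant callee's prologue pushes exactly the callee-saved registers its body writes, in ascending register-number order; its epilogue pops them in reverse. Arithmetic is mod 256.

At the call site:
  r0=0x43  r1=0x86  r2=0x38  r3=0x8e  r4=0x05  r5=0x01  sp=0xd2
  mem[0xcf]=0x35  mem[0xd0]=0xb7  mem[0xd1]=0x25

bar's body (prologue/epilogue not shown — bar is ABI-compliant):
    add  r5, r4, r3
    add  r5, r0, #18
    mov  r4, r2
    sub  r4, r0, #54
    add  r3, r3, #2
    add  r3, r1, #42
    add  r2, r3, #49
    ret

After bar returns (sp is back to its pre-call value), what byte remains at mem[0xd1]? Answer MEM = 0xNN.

MEM = 0x38

prologue: push r2 -> mem[0xd1]=0x38, sp=0xd1
body[0] add  r5, r4, r3 -> r5=0x93
body[1] add  r5, r0, #18 -> r5=0x55
body[2] mov  r4, r2 -> r4=0x38
body[3] sub  r4, r0, #54 -> r4=0x0d
body[4] add  r3, r3, #2 -> r3=0x90
body[5] add  r3, r1, #42 -> r3=0xb0
body[6] add  r2, r3, #49 -> r2=0xe1
epilogue: pop r2=0x38, sp=0xd2
prologue pushed ['r2'] at ['0xd1']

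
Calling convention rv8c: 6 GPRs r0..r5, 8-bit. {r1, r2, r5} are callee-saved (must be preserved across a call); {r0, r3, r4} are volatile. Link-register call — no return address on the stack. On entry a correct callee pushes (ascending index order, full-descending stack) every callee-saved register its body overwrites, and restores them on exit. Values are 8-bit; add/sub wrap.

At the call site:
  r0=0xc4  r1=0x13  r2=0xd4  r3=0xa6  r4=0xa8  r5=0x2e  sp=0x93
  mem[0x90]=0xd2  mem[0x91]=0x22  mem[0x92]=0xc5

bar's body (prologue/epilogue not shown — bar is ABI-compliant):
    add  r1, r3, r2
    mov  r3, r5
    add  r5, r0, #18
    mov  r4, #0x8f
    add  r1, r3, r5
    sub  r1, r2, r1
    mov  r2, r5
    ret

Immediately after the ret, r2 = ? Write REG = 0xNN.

prologue: push r1 -> mem[0x92]=0x13, sp=0x92
prologue: push r2 -> mem[0x91]=0xd4, sp=0x91
prologue: push r5 -> mem[0x90]=0x2e, sp=0x90
body[0] add  r1, r3, r2 -> r1=0x7a
body[1] mov  r3, r5 -> r3=0x2e
body[2] add  r5, r0, #18 -> r5=0xd6
body[3] mov  r4, #0x8f -> r4=0x8f
body[4] add  r1, r3, r5 -> r1=0x04
body[5] sub  r1, r2, r1 -> r1=0xd0
body[6] mov  r2, r5 -> r2=0xd6
epilogue: pop r5=0x2e, sp=0x91
epilogue: pop r2=0xd4, sp=0x92
epilogue: pop r1=0x13, sp=0x93
r2 is callee-saved -> restored

REG = 0xd4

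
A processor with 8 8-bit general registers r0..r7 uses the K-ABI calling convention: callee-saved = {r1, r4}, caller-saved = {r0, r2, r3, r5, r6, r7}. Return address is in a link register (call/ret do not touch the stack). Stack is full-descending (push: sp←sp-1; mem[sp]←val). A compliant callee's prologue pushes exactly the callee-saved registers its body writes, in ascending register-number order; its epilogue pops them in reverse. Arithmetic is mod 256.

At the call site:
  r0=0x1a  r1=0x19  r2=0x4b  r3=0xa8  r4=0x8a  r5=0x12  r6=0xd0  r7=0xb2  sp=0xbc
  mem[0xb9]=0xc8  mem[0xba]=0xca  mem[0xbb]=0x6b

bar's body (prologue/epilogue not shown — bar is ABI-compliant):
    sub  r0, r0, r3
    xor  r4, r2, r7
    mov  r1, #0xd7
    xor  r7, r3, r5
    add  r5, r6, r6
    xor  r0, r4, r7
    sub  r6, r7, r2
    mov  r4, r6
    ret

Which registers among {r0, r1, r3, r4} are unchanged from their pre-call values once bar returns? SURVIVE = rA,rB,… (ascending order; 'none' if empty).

SURVIVE = r1,r3,r4

prologue: push r1 → mem[0xbb]=0x19, sp=0xbb
prologue: push r4 → mem[0xba]=0x8a, sp=0xba
body[0] sub  r0, r0, r3 → r0=0x72
body[1] xor  r4, r2, r7 → r4=0xf9
body[2] mov  r1, #0xd7 → r1=0xd7
body[3] xor  r7, r3, r5 → r7=0xba
body[4] add  r5, r6, r6 → r5=0xa0
body[5] xor  r0, r4, r7 → r0=0x43
body[6] sub  r6, r7, r2 → r6=0x6f
body[7] mov  r4, r6 → r4=0x6f
epilogue: pop r4=0x8a, sp=0xbb
epilogue: pop r1=0x19, sp=0xbc
r0: caller-saved, written=True
r1: callee-saved, written=True
r3: caller-saved, written=False
r4: callee-saved, written=True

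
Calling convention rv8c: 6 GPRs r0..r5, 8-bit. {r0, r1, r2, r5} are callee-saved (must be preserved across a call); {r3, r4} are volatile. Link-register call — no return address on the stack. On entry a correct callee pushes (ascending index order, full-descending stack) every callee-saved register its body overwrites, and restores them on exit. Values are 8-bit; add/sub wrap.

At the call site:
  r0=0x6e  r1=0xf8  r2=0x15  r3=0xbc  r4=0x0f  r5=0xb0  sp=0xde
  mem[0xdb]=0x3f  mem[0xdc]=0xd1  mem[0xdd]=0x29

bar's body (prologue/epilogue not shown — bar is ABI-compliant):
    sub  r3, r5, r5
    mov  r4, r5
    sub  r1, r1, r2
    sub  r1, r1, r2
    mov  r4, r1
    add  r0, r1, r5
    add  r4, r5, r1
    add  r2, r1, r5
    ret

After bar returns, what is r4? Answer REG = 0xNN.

REG = 0x7e

prologue: push r0 → mem[0xdd]=0x6e, sp=0xdd
prologue: push r1 → mem[0xdc]=0xf8, sp=0xdc
prologue: push r2 → mem[0xdb]=0x15, sp=0xdb
body[0] sub  r3, r5, r5 → r3=0x00
body[1] mov  r4, r5 → r4=0xb0
body[2] sub  r1, r1, r2 → r1=0xe3
body[3] sub  r1, r1, r2 → r1=0xce
body[4] mov  r4, r1 → r4=0xce
body[5] add  r0, r1, r5 → r0=0x7e
body[6] add  r4, r5, r1 → r4=0x7e
body[7] add  r2, r1, r5 → r2=0x7e
epilogue: pop r2=0x15, sp=0xdc
epilogue: pop r1=0xf8, sp=0xdd
epilogue: pop r0=0x6e, sp=0xde
r4 is caller-saved → body value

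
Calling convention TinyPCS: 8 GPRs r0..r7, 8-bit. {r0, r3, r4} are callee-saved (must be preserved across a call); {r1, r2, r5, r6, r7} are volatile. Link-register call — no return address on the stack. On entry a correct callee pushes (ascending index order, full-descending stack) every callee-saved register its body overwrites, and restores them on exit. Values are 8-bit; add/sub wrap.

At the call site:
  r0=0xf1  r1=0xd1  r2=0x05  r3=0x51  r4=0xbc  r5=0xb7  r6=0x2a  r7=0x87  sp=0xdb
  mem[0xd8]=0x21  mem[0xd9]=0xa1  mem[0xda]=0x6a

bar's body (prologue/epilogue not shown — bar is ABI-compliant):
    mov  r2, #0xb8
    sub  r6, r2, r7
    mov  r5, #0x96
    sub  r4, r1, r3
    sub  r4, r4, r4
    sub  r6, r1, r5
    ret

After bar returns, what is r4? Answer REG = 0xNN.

prologue: push r4 → mem[0xda]=0xbc, sp=0xda
body[0] mov  r2, #0xb8 → r2=0xb8
body[1] sub  r6, r2, r7 → r6=0x31
body[2] mov  r5, #0x96 → r5=0x96
body[3] sub  r4, r1, r3 → r4=0x80
body[4] sub  r4, r4, r4 → r4=0x00
body[5] sub  r6, r1, r5 → r6=0x3b
epilogue: pop r4=0xbc, sp=0xdb
r4 is callee-saved → restored

REG = 0xbc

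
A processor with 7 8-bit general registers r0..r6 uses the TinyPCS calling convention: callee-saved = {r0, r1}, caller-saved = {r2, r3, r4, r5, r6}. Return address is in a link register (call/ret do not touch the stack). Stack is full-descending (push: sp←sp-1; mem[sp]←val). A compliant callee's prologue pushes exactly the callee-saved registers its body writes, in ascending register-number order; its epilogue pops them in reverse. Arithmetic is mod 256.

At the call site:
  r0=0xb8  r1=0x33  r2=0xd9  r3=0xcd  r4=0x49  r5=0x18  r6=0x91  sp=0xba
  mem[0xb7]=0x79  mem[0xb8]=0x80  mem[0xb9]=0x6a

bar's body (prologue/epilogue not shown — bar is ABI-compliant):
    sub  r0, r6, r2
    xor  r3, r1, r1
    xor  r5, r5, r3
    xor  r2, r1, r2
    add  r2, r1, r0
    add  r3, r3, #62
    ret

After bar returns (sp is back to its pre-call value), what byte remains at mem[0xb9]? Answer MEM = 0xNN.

MEM = 0xb8

prologue: push r0 -> mem[0xb9]=0xb8, sp=0xb9
body[0] sub  r0, r6, r2 -> r0=0xb8
body[1] xor  r3, r1, r1 -> r3=0x00
body[2] xor  r5, r5, r3 -> r5=0x18
body[3] xor  r2, r1, r2 -> r2=0xea
body[4] add  r2, r1, r0 -> r2=0xeb
body[5] add  r3, r3, #62 -> r3=0x3e
epilogue: pop r0=0xb8, sp=0xba
prologue pushed ['r0'] at ['0xb9']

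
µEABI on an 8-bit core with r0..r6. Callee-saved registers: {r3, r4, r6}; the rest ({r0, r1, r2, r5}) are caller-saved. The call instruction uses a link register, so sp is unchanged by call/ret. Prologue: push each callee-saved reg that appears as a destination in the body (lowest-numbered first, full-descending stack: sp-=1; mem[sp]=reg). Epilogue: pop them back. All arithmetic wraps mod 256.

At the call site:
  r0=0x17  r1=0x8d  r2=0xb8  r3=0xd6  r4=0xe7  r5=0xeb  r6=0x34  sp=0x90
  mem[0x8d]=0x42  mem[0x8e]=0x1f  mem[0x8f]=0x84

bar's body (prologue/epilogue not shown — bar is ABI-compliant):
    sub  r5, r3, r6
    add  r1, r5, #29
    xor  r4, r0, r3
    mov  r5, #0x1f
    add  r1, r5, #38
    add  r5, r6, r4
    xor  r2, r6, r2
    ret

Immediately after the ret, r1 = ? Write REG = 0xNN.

REG = 0x45

prologue: push r4 -> mem[0x8f]=0xe7, sp=0x8f
body[0] sub  r5, r3, r6 -> r5=0xa2
body[1] add  r1, r5, #29 -> r1=0xbf
body[2] xor  r4, r0, r3 -> r4=0xc1
body[3] mov  r5, #0x1f -> r5=0x1f
body[4] add  r1, r5, #38 -> r1=0x45
body[5] add  r5, r6, r4 -> r5=0xf5
body[6] xor  r2, r6, r2 -> r2=0x8c
epilogue: pop r4=0xe7, sp=0x90
r1 is caller-saved -> body value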